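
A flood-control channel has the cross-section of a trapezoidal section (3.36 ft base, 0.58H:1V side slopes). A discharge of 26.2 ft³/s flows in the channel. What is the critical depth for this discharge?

y_c = 1.15 ft

At critical depth, Q² T / (g A³) = 1, i.e. A³/T = Q²/g = 26.2²/32.2 = 21.32.
At y = 0.89 ft: A³/T = 9.347 — low.
At y = 1.15 ft: A³/T = 21.16 — close enough.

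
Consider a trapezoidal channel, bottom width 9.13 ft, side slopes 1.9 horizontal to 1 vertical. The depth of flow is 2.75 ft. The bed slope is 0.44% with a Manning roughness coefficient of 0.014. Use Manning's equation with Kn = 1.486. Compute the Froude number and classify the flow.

With bottom width b = 9.13 ft and side slope z = 1.9: A = (b + zy)y = (9.13 + 1.9×2.75)×2.75 = 39.48 ft²; P = b + 2y√(1+z²) = 9.13 + 2×2.75×2.147 = 20.94 ft.
Hydraulic radius R = A/P = 39.48/20.94 = 1.885 ft.
V = (1.486/n) R^(2/3) √S = (1.486/0.014) × 1.885^(2/3) × √0.0044 = 10.74 ft/s. Hydraulic depth D_h = A/T = 39.48/19.58 = 2.016 ft.
Froude number Fr = V/√(g·D_h) = 10.74/√(32.2×2.016) = 1.33, which is greater than 1, so the flow is supercritical.

supercritical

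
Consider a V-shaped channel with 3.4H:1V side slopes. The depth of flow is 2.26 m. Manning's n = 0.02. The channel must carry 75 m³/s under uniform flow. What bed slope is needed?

For a triangular section with side slope z = 3.4: A = zy² = 3.4×2.26² = 17.37 m²; P = 2y√(1+z²) = 2×2.26×3.544 = 16.02 m.
Hydraulic radius R = A/P = 17.37/16.02 = 1.084 m.
From Manning's equation, S = [nQ / (1 A R^(2/3))]² = [0.02 × 75 / (1 × 17.37 × 1.084^(2/3))]² = 0.0067.

S = 0.0067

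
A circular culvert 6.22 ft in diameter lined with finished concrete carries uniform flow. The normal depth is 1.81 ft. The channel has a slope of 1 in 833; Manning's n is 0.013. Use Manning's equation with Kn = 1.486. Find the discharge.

Q = 29.8 ft³/s

For a circular section of diameter D = 6.22 ft at depth y = 1.81 ft, the central angle is θ = 2 arccos(1 − 2y/D) = 2.279 rad. Then A = (D²/8)(θ − sin θ) = 7.349 ft² and P = Dθ/2 = 7.088 ft.
Hydraulic radius R = A/P = 7.349/7.088 = 1.037 ft.
Manning's equation: Q = (1.486/n) A R^(2/3) S^(1/2) = (1.486/0.013) × 7.349 × 1.037^(2/3) × 0.0012^(1/2) = 29.8 ft³/s.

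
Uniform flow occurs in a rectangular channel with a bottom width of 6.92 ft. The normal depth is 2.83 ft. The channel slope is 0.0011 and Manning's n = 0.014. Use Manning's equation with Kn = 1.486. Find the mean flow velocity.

Flow area A = b·y = 6.92 × 2.83 = 19.58 ft². Wetted perimeter P = b + 2y = 6.92 + 2×2.83 = 12.58 ft.
Hydraulic radius R = A/P = 19.58/12.58 = 1.557 ft.
From Manning's equation, V = (1.486/n) R^(2/3) S^(1/2) = (1.486/0.014) × 1.557^(2/3) × 0.0011^(1/2) = 4.73 ft/s.

V = 4.73 ft/s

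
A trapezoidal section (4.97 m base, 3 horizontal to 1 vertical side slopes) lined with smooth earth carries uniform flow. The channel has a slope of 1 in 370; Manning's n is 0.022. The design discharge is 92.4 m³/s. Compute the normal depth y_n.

y_n = 2.45 m

Manning's equation rearranged: A R^(2/3) = nQ / (1·√S) = 0.022 × 92.4 / (√0.002703) = 39.1.
Try y = 1.72 m: A R^(2/3) = 18.56 — too small.
Try y = 2.82 m: A R^(2/3) = 53.11 — too large.
Try y = 2.45 m: A R^(2/3) = 39.11 — close enough.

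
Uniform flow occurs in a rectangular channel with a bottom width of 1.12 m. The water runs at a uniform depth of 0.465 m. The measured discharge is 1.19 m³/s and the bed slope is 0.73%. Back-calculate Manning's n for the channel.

Flow area A = b·y = 1.12 × 0.465 = 0.5208 m². Wetted perimeter P = b + 2y = 1.12 + 2×0.465 = 2.05 m.
Hydraulic radius R = A/P = 0.5208/2.05 = 0.254 m.
Rearranging Manning's equation: n = (1/Q) A R^(2/3) S^(1/2) = (1/1.19) × 0.5208 × 0.254^(2/3) × √0.0073 = 0.015.

n = 0.015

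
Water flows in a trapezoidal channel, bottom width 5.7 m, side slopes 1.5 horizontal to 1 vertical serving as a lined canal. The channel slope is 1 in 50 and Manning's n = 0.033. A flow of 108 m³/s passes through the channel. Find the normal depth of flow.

Manning's equation rearranged: A R^(2/3) = nQ / (1·√S) = 0.033 × 108 / (√0.02) = 25.2.
Trying y = 2.59 m: A R^(2/3) = 34.68 — over.
Trying y = 1.82 m: A R^(2/3) = 17.82 — short.
Trying y = 2.19 m: A R^(2/3) = 25.18 — ≈ 25.2.

y_n = 2.19 m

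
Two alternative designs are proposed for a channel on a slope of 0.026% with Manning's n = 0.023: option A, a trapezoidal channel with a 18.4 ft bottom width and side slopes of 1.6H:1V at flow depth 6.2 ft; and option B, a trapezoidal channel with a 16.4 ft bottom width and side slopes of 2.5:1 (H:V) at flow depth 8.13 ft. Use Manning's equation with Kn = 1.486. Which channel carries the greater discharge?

channel B

Channel A: With bottom width b = 18.4 ft and side slope z = 1.6: A = (b + zy)y = (18.4 + 1.6×6.2)×6.2 = 175.6 ft²; P = b + 2y√(1+z²) = 18.4 + 2×6.2×1.887 = 41.8 ft. Hydraulic radius R = A/P = 175.6/41.8 = 4.201 ft. Q_A = (1.486/0.023)·175.6·4.201^(2/3)·√0.00026 = 476.2 ft³/s.
Channel B: With bottom width b = 16.4 ft and side slope z = 2.5: A = (b + zy)y = (16.4 + 2.5×8.13)×8.13 = 298.6 ft²; P = b + 2y√(1+z²) = 16.4 + 2×8.13×2.693 = 60.18 ft. Hydraulic radius R = A/P = 298.6/60.18 = 4.961 ft. Q_B = (1.486/0.023)·298.6·4.961^(2/3)·√0.00026 = 904.8 ft³/s.
Q_A = 476.2 ft³/s vs Q_B = 904.8 ft³/s, so channel B carries more.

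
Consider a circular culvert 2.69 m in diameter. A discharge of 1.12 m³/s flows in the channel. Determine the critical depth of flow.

y_c = 0.455 m

At critical depth, Q² T / (g A³) = 1, i.e. A³/T = Q²/g = 1.12²/9.81 = 0.1279.
Trying y = 0.37 m: A³/T = 0.05651 — too small.
Trying y = 0.455 m: A³/T = 0.1276 — ≈ 0.1279.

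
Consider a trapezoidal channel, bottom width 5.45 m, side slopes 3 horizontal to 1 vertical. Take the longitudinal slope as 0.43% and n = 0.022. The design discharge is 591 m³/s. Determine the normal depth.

Manning's equation rearranged: A R^(2/3) = nQ / (1·√S) = 0.022 × 591 / (√0.0043) = 198.3.
Trying y = 5.98 m: A R^(2/3) = 305.8 — too large.
Trying y = 4.33 m: A R^(2/3) = 144.4 — too small.
Trying y = 4.97 m: A R^(2/3) = 198.3 — close enough.

y_n = 4.97 m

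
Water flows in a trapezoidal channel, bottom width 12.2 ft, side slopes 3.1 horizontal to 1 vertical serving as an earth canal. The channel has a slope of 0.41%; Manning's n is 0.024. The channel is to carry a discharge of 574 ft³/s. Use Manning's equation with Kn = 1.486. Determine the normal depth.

y_n = 3.55 ft

Manning's equation rearranged: A R^(2/3) = nQ / (1.486·√S) = 0.024 × 574 / (1.486 × √0.0041) = 144.8.
Try y = 4.32 ft: A R^(2/3) = 216.5 — over.
Try y = 2.65 ft: A R^(2/3) = 81.12 — short.
Try y = 3.55 ft: A R^(2/3) = 144.9 — matches.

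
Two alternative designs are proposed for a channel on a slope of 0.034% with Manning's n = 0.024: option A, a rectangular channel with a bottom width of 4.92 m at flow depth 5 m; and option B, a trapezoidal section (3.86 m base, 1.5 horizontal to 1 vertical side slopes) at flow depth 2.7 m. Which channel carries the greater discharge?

channel A

Channel A: Flow area A = b·y = 4.92 × 5 = 24.6 m². Wetted perimeter P = b + 2y = 4.92 + 2×5 = 14.92 m. Hydraulic radius R = A/P = 24.6/14.92 = 1.649 m. Q_A = (1/0.024)·24.6·1.649^(2/3)·√0.00034 = 26.38 m³/s.
Channel B: With bottom width b = 3.86 m and side slope z = 1.5: A = (b + zy)y = (3.86 + 1.5×2.7)×2.7 = 21.36 m²; P = b + 2y√(1+z²) = 3.86 + 2×2.7×1.803 = 13.59 m. Hydraulic radius R = A/P = 21.36/13.59 = 1.571 m. Q_B = (1/0.024)·21.36·1.571^(2/3)·√0.00034 = 22.17 m³/s.
Q_A = 26.38 m³/s vs Q_B = 22.17 m³/s, so channel A carries more.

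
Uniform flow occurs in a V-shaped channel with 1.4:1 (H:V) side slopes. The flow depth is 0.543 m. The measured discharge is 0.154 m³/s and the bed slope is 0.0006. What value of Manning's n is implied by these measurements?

For a triangular section with side slope z = 1.4: A = zy² = 1.4×0.543² = 0.4128 m²; P = 2y√(1+z²) = 2×0.543×1.72 = 1.868 m.
Hydraulic radius R = A/P = 0.4128/1.868 = 0.2209 m.
Rearranging Manning's equation: n = (1/Q) A R^(2/3) S^(1/2) = (1/0.154) × 0.4128 × 0.2209^(2/3) × √0.0006 = 0.024.

n = 0.024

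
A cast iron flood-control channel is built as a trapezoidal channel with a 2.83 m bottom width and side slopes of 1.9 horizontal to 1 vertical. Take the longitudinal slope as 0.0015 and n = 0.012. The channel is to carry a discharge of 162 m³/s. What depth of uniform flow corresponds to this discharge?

Manning's equation rearranged: A R^(2/3) = nQ / (1·√S) = 0.012 × 162 / (√0.0015) = 50.19.
At y = 2.58 m: A R^(2/3) = 25.37 — short.
At y = 4.25 m: A R^(2/3) = 78.36 — over.
At y = 3.5 m: A R^(2/3) = 50.14 — matches.

y_n = 3.5 m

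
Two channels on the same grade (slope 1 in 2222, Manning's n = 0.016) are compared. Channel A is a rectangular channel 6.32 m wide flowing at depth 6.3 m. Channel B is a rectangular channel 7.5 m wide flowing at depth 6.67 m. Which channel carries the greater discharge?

channel B

Channel A: Flow area A = b·y = 6.32 × 6.3 = 39.82 m². Wetted perimeter P = b + 2y = 6.32 + 2×6.3 = 18.92 m. Hydraulic radius R = A/P = 39.82/18.92 = 2.104 m. Q_A = (1/0.016)·39.82·2.104^(2/3)·√0.00045 = 86.69 m³/s.
Channel B: Flow area A = b·y = 7.5 × 6.67 = 50.02 m². Wetted perimeter P = b + 2y = 7.5 + 2×6.67 = 20.84 m. Hydraulic radius R = A/P = 50.02/20.84 = 2.4 m. Q_B = (1/0.016)·50.02·2.4^(2/3)·√0.00045 = 118.9 m³/s.
Q_A = 86.69 m³/s vs Q_B = 118.9 m³/s, so channel B carries more.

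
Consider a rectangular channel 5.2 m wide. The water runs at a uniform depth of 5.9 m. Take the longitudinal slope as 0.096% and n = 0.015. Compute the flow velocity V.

Flow area A = b·y = 5.2 × 5.9 = 30.68 m². Wetted perimeter P = b + 2y = 5.2 + 2×5.9 = 17 m.
Hydraulic radius R = A/P = 30.68/17 = 1.805 m.
From Manning's equation, V = (1/n) R^(2/3) S^(1/2) = (1/0.015) × 1.805^(2/3) × 0.00096^(1/2) = 3.06 m/s.

V = 3.06 m/s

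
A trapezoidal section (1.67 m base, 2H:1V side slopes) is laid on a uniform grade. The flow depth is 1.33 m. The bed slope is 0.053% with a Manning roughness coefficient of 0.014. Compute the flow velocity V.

V = 1.36 m/s

With bottom width b = 1.67 m and side slope z = 2: A = (b + zy)y = (1.67 + 2×1.33)×1.33 = 5.759 m²; P = b + 2y√(1+z²) = 1.67 + 2×1.33×2.236 = 7.618 m.
Hydraulic radius R = A/P = 5.759/7.618 = 0.756 m.
From Manning's equation, V = (1/n) R^(2/3) S^(1/2) = (1/0.014) × 0.756^(2/3) × 0.00053^(1/2) = 1.36 m/s.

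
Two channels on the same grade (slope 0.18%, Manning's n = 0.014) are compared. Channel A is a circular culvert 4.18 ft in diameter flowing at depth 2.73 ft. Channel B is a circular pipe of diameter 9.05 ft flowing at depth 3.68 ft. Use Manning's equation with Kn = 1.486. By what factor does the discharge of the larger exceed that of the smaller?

Channel A: For a circular section of diameter D = 4.18 ft at depth y = 2.73 ft, the central angle is θ = 2 arccos(1 − 2y/D) = 3.764 rad. Then A = (D²/8)(θ − sin θ) = 9.494 ft² and P = Dθ/2 = 7.867 ft. Hydraulic radius R = A/P = 9.494/7.867 = 1.207 ft. Q_A = (1.486/0.014)·9.494·1.207^(2/3)·√0.0018 = 48.46 ft³/s.
Channel B: For a circular section of diameter D = 9.05 ft at depth y = 3.68 ft, the central angle is θ = 2 arccos(1 − 2y/D) = 2.766 rad. Then A = (D²/8)(θ − sin θ) = 24.56 ft² and P = Dθ/2 = 12.52 ft. Hydraulic radius R = A/P = 24.56/12.52 = 1.962 ft. Q_B = (1.486/0.014)·24.56·1.962^(2/3)·√0.0018 = 173.4 ft³/s.
The larger discharge is 173.4 ft³/s and the smaller is 48.46 ft³/s; the ratio is 3.58.

3.58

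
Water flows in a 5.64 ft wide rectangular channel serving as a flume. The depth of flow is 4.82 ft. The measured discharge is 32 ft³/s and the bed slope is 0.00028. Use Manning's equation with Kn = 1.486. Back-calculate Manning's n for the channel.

Flow area A = b·y = 5.64 × 4.82 = 27.18 ft². Wetted perimeter P = b + 2y = 5.64 + 2×4.82 = 15.28 ft.
Hydraulic radius R = A/P = 27.18/15.28 = 1.779 ft.
Rearranging Manning's equation: n = (1.486/Q) A R^(2/3) S^(1/2) = (1.486/32) × 27.18 × 1.779^(2/3) × √0.00028 = 0.031.

n = 0.031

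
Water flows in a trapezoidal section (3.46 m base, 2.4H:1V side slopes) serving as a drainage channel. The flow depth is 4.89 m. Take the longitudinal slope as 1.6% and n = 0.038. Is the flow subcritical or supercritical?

With bottom width b = 3.46 m and side slope z = 2.4: A = (b + zy)y = (3.46 + 2.4×4.89)×4.89 = 74.31 m²; P = b + 2y√(1+z²) = 3.46 + 2×4.89×2.6 = 28.89 m.
Hydraulic radius R = A/P = 74.31/28.89 = 2.572 m.
V = (1/n) R^(2/3) √S = (1/0.038) × 2.572^(2/3) × √0.016 = 6.249 m/s. Hydraulic depth D_h = A/T = 74.31/26.93 = 2.759 m.
Froude number Fr = V/√(g·D_h) = 6.249/√(9.81×2.759) = 1.2, which is greater than 1, so the flow is supercritical.

supercritical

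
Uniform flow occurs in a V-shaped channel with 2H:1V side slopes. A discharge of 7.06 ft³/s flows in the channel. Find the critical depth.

At critical depth, Q² T / (g A³) = 1, i.e. A³/T = Q²/g = 7.06²/32.2 = 1.548.
Try y = 0.707 ft: A³/T = 0.3533 — too small.
Try y = 1.08 ft: A³/T = 2.939 — too large.
Try y = 0.95 ft: A³/T = 1.548 — ≈ 1.548.

y_c = 0.95 ft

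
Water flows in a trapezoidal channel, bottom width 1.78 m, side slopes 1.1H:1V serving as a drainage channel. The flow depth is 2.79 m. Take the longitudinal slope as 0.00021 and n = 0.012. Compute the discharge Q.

With bottom width b = 1.78 m and side slope z = 1.1: A = (b + zy)y = (1.78 + 1.1×2.79)×2.79 = 13.53 m²; P = b + 2y√(1+z²) = 1.78 + 2×2.79×1.487 = 10.08 m.
Hydraulic radius R = A/P = 13.53/10.08 = 1.343 m.
Manning's equation: Q = (1/n) A R^(2/3) S^(1/2) = (1/0.012) × 13.53 × 1.343^(2/3) × 0.00021^(1/2) = 19.9 m³/s.

Q = 19.9 m³/s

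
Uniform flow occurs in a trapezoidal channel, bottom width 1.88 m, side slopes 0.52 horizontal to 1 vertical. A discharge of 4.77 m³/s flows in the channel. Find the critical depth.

y_c = 0.804 m

At critical depth, Q² T / (g A³) = 1, i.e. A³/T = Q²/g = 4.77²/9.81 = 2.319.
At y = 0.565 m: A³/T = 0.7508 — low.
At y = 0.869 m: A³/T = 2.989 — high.
At y = 0.804 m: A³/T = 2.322 — close enough.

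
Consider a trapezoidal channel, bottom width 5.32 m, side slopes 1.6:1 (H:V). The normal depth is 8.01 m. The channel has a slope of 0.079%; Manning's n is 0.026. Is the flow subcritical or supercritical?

subcritical

With bottom width b = 5.32 m and side slope z = 1.6: A = (b + zy)y = (5.32 + 1.6×8.01)×8.01 = 145.3 m²; P = b + 2y√(1+z²) = 5.32 + 2×8.01×1.887 = 35.55 m.
Hydraulic radius R = A/P = 145.3/35.55 = 4.087 m.
V = (1/n) R^(2/3) √S = (1/0.026) × 4.087^(2/3) × √0.00079 = 2.763 m/s. Hydraulic depth D_h = A/T = 145.3/30.95 = 4.693 m.
Froude number Fr = V/√(g·D_h) = 2.763/√(9.81×4.693) = 0.407, which is less than 1, so the flow is subcritical.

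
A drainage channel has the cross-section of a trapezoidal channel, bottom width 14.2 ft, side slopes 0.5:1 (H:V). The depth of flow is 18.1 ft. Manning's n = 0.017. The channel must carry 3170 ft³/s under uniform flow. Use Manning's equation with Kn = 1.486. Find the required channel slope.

S = 0.000489

With bottom width b = 14.2 ft and side slope z = 0.5: A = (b + zy)y = (14.2 + 0.5×18.1)×18.1 = 420.8 ft²; P = b + 2y√(1+z²) = 14.2 + 2×18.1×1.118 = 54.67 ft.
Hydraulic radius R = A/P = 420.8/54.67 = 7.697 ft.
From Manning's equation, S = [nQ / (1.486 A R^(2/3))]² = [0.017 × 3170 / (1.486 × 420.8 × 7.697^(2/3))]² = 0.000489.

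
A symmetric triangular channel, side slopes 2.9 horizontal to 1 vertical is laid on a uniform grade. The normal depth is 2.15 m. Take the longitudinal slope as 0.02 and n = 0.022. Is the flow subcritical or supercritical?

For a triangular section with side slope z = 2.9: A = zy² = 2.9×2.15² = 13.41 m²; P = 2y√(1+z²) = 2×2.15×3.068 = 13.19 m.
Hydraulic radius R = A/P = 13.41/13.19 = 1.016 m.
V = (1/n) R^(2/3) √S = (1/0.022) × 1.016^(2/3) × √0.02 = 6.498 m/s. Hydraulic depth D_h = A/T = 13.41/12.47 = 1.075 m.
Froude number Fr = V/√(g·D_h) = 6.498/√(9.81×1.075) = 2, which is greater than 1, so the flow is supercritical.

supercritical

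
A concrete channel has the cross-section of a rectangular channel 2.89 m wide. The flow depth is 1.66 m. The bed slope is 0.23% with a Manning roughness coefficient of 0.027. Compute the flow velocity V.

V = 1.5 m/s

Flow area A = b·y = 2.89 × 1.66 = 4.797 m². Wetted perimeter P = b + 2y = 2.89 + 2×1.66 = 6.21 m.
Hydraulic radius R = A/P = 4.797/6.21 = 0.7725 m.
From Manning's equation, V = (1/n) R^(2/3) S^(1/2) = (1/0.027) × 0.7725^(2/3) × 0.0023^(1/2) = 1.5 m/s.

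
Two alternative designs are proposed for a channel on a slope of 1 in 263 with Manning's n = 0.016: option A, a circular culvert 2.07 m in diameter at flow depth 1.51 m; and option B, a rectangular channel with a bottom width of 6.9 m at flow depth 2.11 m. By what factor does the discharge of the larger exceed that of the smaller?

Channel A: For a circular section of diameter D = 2.07 m at depth y = 1.51 m, the central angle is θ = 2 arccos(1 − 2y/D) = 4.095 rad. Then A = (D²/8)(θ − sin θ) = 2.63 m² and P = Dθ/2 = 4.239 m. Hydraulic radius R = A/P = 2.63/4.239 = 0.6206 m. Q_A = (1/0.016)·2.63·0.6206^(2/3)·√0.003802 = 7.375 m³/s.
Channel B: Flow area A = b·y = 6.9 × 2.11 = 14.56 m². Wetted perimeter P = b + 2y = 6.9 + 2×2.11 = 11.12 m. Hydraulic radius R = A/P = 14.56/11.12 = 1.309 m. Q_B = (1/0.016)·14.56·1.309^(2/3)·√0.003802 = 67.15 m³/s.
The larger discharge is 67.15 m³/s and the smaller is 7.375 m³/s; the ratio is 9.11.

9.11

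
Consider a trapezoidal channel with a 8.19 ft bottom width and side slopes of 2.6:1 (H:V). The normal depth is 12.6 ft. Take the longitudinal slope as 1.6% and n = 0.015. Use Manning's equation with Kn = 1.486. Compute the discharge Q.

With bottom width b = 8.19 ft and side slope z = 2.6: A = (b + zy)y = (8.19 + 2.6×12.6)×12.6 = 516 ft²; P = b + 2y√(1+z²) = 8.19 + 2×12.6×2.786 = 78.39 ft.
Hydraulic radius R = A/P = 516/78.39 = 6.582 ft.
Manning's equation: Q = (1.486/n) A R^(2/3) S^(1/2) = (1.486/0.015) × 516 × 6.582^(2/3) × 0.016^(1/2) = 22700 ft³/s.

Q = 22700 ft³/s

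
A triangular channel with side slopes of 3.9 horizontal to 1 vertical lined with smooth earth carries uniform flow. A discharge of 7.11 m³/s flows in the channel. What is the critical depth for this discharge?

y_c = 0.925 m

At critical depth, Q² T / (g A³) = 1, i.e. A³/T = Q²/g = 7.11²/9.81 = 5.153.
Try y = 0.684 m: A³/T = 1.139 — too small.
Try y = 1.1 m: A³/T = 12.25 — too large.
Try y = 0.925 m: A³/T = 5.15 — matches.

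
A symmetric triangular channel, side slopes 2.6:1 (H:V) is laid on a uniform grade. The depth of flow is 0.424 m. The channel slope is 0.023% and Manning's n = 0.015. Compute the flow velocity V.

For a triangular section with side slope z = 2.6: A = zy² = 2.6×0.424² = 0.4674 m²; P = 2y√(1+z²) = 2×0.424×2.786 = 2.362 m.
Hydraulic radius R = A/P = 0.4674/2.362 = 0.1979 m.
From Manning's equation, V = (1/n) R^(2/3) S^(1/2) = (1/0.015) × 0.1979^(2/3) × 0.00023^(1/2) = 0.343 m/s.

V = 0.343 m/s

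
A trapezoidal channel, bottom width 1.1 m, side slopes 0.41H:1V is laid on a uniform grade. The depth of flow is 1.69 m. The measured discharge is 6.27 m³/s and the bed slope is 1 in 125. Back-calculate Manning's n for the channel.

n = 0.032

With bottom width b = 1.1 m and side slope z = 0.41: A = (b + zy)y = (1.1 + 0.41×1.69)×1.69 = 3.03 m²; P = b + 2y√(1+z²) = 1.1 + 2×1.69×1.081 = 4.753 m.
Hydraulic radius R = A/P = 3.03/4.753 = 0.6375 m.
Rearranging Manning's equation: n = (1/Q) A R^(2/3) S^(1/2) = (1/6.27) × 3.03 × 0.6375^(2/3) × √0.008 = 0.032.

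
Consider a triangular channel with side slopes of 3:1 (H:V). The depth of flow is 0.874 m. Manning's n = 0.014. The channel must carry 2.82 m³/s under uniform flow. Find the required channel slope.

S = 0.00096

For a triangular section with side slope z = 3: A = zy² = 3×0.874² = 2.292 m²; P = 2y√(1+z²) = 2×0.874×3.162 = 5.528 m.
Hydraulic radius R = A/P = 2.292/5.528 = 0.4146 m.
From Manning's equation, S = [nQ / (1 A R^(2/3))]² = [0.014 × 2.82 / (1 × 2.292 × 0.4146^(2/3))]² = 0.00096.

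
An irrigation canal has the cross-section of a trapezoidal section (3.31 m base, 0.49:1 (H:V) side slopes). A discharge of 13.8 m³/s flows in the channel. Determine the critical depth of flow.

At critical depth, Q² T / (g A³) = 1, i.e. A³/T = Q²/g = 13.8²/9.81 = 19.41.
Try y = 0.822 m: A³/T = 6.907 — too small.
Try y = 1.43 m: A³/T = 40.04 — too large.
Try y = 1.14 m: A³/T = 19.38 — ≈ 19.41.

y_c = 1.14 m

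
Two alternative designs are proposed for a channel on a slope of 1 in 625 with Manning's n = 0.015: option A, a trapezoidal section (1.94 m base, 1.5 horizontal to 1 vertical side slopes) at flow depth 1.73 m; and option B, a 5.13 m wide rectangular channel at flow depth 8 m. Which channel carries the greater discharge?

channel B

Channel A: With bottom width b = 1.94 m and side slope z = 1.5: A = (b + zy)y = (1.94 + 1.5×1.73)×1.73 = 7.846 m²; P = b + 2y√(1+z²) = 1.94 + 2×1.73×1.803 = 8.178 m. Hydraulic radius R = A/P = 7.846/8.178 = 0.9594 m. Q_A = (1/0.015)·7.846·0.9594^(2/3)·√0.0016 = 20.35 m³/s.
Channel B: Flow area A = b·y = 5.13 × 8 = 41.04 m². Wetted perimeter P = b + 2y = 5.13 + 2×8 = 21.13 m. Hydraulic radius R = A/P = 41.04/21.13 = 1.942 m. Q_B = (1/0.015)·41.04·1.942^(2/3)·√0.0016 = 170.4 m³/s.
Q_A = 20.35 m³/s vs Q_B = 170.4 m³/s, so channel B carries more.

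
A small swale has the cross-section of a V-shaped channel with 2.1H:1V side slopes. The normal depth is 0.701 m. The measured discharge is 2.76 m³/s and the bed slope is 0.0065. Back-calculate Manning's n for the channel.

For a triangular section with side slope z = 2.1: A = zy² = 2.1×0.701² = 1.032 m²; P = 2y√(1+z²) = 2×0.701×2.326 = 3.261 m.
Hydraulic radius R = A/P = 1.032/3.261 = 0.3165 m.
Rearranging Manning's equation: n = (1/Q) A R^(2/3) S^(1/2) = (1/2.76) × 1.032 × 0.3165^(2/3) × √0.0065 = 0.014.

n = 0.014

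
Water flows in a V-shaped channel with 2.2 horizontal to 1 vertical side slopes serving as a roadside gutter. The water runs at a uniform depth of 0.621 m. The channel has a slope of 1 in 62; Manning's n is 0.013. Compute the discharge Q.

For a triangular section with side slope z = 2.2: A = zy² = 2.2×0.621² = 0.8484 m²; P = 2y√(1+z²) = 2×0.621×2.417 = 3.001 m.
Hydraulic radius R = A/P = 0.8484/3.001 = 0.2827 m.
Manning's equation: Q = (1/n) A R^(2/3) S^(1/2) = (1/0.013) × 0.8484 × 0.2827^(2/3) × 0.01613^(1/2) = 3.57 m³/s.

Q = 3.57 m³/s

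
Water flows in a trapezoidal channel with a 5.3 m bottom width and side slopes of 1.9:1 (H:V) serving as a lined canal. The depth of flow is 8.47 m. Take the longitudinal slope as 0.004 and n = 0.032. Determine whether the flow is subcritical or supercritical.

With bottom width b = 5.3 m and side slope z = 1.9: A = (b + zy)y = (5.3 + 1.9×8.47)×8.47 = 181.2 m²; P = b + 2y√(1+z²) = 5.3 + 2×8.47×2.147 = 41.67 m.
Hydraulic radius R = A/P = 181.2/41.67 = 4.348 m.
V = (1/n) R^(2/3) √S = (1/0.032) × 4.348^(2/3) × √0.004 = 5.265 m/s. Hydraulic depth D_h = A/T = 181.2/37.49 = 4.834 m.
Froude number Fr = V/√(g·D_h) = 5.265/√(9.81×4.834) = 0.765, which is less than 1, so the flow is subcritical.

subcritical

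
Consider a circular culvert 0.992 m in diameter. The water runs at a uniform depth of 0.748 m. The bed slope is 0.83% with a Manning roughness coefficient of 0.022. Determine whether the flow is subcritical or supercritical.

subcritical

For a circular section of diameter D = 0.992 m at depth y = 0.748 m, the central angle is θ = 2 arccos(1 − 2y/D) = 4.207 rad. Then A = (D²/8)(θ − sin θ) = 0.6252 m² and P = Dθ/2 = 2.087 m.
Hydraulic radius R = A/P = 0.6252/2.087 = 0.2996 m.
V = (1/n) R^(2/3) √S = (1/0.022) × 0.2996^(2/3) × √0.0083 = 1.854 m/s. Hydraulic depth D_h = A/T = 0.6252/0.8544 = 0.7317 m.
Froude number Fr = V/√(g·D_h) = 1.854/√(9.81×0.7317) = 0.692, which is less than 1, so the flow is subcritical.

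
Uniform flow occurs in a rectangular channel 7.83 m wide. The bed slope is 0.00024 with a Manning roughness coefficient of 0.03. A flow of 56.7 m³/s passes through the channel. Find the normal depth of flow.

y_n = 7.48 m

Manning's equation rearranged: A R^(2/3) = nQ / (1·√S) = 0.03 × 56.7 / (√0.00024) = 109.8.
Trying y = 8.39 m: A R^(2/3) = 126.4 — high.
Trying y = 6.44 m: A R^(2/3) = 91.26 — low.
Trying y = 7.48 m: A R^(2/3) = 109.9 — ≈ 109.8.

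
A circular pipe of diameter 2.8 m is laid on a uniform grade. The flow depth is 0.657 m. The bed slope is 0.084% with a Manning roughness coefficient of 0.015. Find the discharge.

For a circular section of diameter D = 2.8 m at depth y = 0.657 m, the central angle is θ = 2 arccos(1 − 2y/D) = 2.023 rad. Then A = (D²/8)(θ − sin θ) = 1.101 m² and P = Dθ/2 = 2.832 m.
Hydraulic radius R = A/P = 1.101/2.832 = 0.3887 m.
Manning's equation: Q = (1/n) A R^(2/3) S^(1/2) = (1/0.015) × 1.101 × 0.3887^(2/3) × 0.00084^(1/2) = 1.13 m³/s.

Q = 1.13 m³/s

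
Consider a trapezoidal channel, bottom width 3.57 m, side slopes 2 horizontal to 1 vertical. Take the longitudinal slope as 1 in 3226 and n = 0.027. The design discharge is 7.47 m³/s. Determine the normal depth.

Manning's equation rearranged: A R^(2/3) = nQ / (1·√S) = 0.027 × 7.47 / (√0.00031) = 11.46.
Trying y = 1.31 m: A R^(2/3) = 7.333 — low.
Trying y = 1.92 m: A R^(2/3) = 15.8 — high.
Trying y = 1.64 m: A R^(2/3) = 11.46 — close enough.

y_n = 1.64 m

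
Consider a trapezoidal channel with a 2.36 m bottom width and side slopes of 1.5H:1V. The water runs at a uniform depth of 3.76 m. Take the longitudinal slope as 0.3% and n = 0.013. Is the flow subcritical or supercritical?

supercritical

With bottom width b = 2.36 m and side slope z = 1.5: A = (b + zy)y = (2.36 + 1.5×3.76)×3.76 = 30.08 m²; P = b + 2y√(1+z²) = 2.36 + 2×3.76×1.803 = 15.92 m.
Hydraulic radius R = A/P = 30.08/15.92 = 1.89 m.
V = (1/n) R^(2/3) √S = (1/0.013) × 1.89^(2/3) × √0.003 = 6.44 m/s. Hydraulic depth D_h = A/T = 30.08/13.64 = 2.205 m.
Froude number Fr = V/√(g·D_h) = 6.44/√(9.81×2.205) = 1.38, which is greater than 1, so the flow is supercritical.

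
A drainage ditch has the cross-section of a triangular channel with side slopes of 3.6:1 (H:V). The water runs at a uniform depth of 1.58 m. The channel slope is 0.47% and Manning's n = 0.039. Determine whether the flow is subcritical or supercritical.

For a triangular section with side slope z = 3.6: A = zy² = 3.6×1.58² = 8.987 m²; P = 2y√(1+z²) = 2×1.58×3.736 = 11.81 m.
Hydraulic radius R = A/P = 8.987/11.81 = 0.7612 m.
V = (1/n) R^(2/3) √S = (1/0.039) × 0.7612^(2/3) × √0.0047 = 1.465 m/s. Hydraulic depth D_h = A/T = 8.987/11.38 = 0.79 m.
Froude number Fr = V/√(g·D_h) = 1.465/√(9.81×0.79) = 0.526, which is less than 1, so the flow is subcritical.

subcritical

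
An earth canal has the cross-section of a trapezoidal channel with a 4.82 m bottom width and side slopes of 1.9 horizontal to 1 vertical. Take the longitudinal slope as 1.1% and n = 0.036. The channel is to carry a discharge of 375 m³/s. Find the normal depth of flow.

y_n = 4.82 m

Manning's equation rearranged: A R^(2/3) = nQ / (1·√S) = 0.036 × 375 / (√0.011) = 128.7.
Trying y = 5.35 m: A R^(2/3) = 162.4 — high.
Trying y = 3.66 m: A R^(2/3) = 70.63 — low.
Trying y = 4.82 m: A R^(2/3) = 128.7 — ≈ 128.7.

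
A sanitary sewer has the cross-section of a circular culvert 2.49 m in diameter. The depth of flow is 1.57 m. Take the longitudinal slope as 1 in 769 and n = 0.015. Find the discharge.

Q = 6.18 m³/s

For a circular section of diameter D = 2.49 m at depth y = 1.57 m, the central angle is θ = 2 arccos(1 − 2y/D) = 3.67 rad. Then A = (D²/8)(θ − sin θ) = 3.235 m² and P = Dθ/2 = 4.569 m.
Hydraulic radius R = A/P = 3.235/4.569 = 0.708 m.
Manning's equation: Q = (1/n) A R^(2/3) S^(1/2) = (1/0.015) × 3.235 × 0.708^(2/3) × 0.0013^(1/2) = 6.18 m³/s.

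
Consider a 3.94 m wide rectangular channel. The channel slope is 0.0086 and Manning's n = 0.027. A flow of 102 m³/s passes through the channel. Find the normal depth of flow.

Manning's equation rearranged: A R^(2/3) = nQ / (1·√S) = 0.027 × 102 / (√0.0086) = 29.7.
Trying y = 5.17 m: A R^(2/3) = 25.81 — too small.
Trying y = 6.86 m: A R^(2/3) = 35.9 — too large.
Trying y = 5.82 m: A R^(2/3) = 29.67 — ≈ 29.7.

y_n = 5.82 m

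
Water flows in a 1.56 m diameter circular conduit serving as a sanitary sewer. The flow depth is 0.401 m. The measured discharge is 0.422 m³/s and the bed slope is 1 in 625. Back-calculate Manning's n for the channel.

For a circular section of diameter D = 1.56 m at depth y = 0.401 m, the central angle is θ = 2 arccos(1 − 2y/D) = 2.127 rad. Then A = (D²/8)(θ − sin θ) = 0.3886 m² and P = Dθ/2 = 1.659 m.
Hydraulic radius R = A/P = 0.3886/1.659 = 0.2342 m.
Rearranging Manning's equation: n = (1/Q) A R^(2/3) S^(1/2) = (1/0.422) × 0.3886 × 0.2342^(2/3) × √0.0016 = 0.014.

n = 0.014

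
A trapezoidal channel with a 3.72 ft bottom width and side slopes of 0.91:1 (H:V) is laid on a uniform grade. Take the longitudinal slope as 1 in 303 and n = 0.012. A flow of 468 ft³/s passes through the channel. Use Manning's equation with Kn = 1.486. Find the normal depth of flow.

Manning's equation rearranged: A R^(2/3) = nQ / (1.486·√S) = 0.012 × 468 / (1.486 × √0.0033) = 65.79.
At y = 6.01 ft: A R^(2/3) = 108.8 — too large.
At y = 4.05 ft: A R^(2/3) = 48.31 — too small.
At y = 4.72 ft: A R^(2/3) = 65.83 — close enough.

y_n = 4.72 ft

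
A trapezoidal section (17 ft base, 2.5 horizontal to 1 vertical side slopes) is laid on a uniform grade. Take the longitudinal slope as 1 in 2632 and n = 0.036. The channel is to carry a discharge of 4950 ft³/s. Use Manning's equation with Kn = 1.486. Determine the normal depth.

Manning's equation rearranged: A R^(2/3) = nQ / (1.486·√S) = 0.036 × 4950 / (1.486 × √0.0003799) = 6152.
At y = 24.5 ft: A R^(2/3) = 10530 — too large.
At y = 13.3 ft: A R^(2/3) = 2570 — too small.
At y = 19.5 ft: A R^(2/3) = 6151 — ≈ 6152.

y_n = 19.5 ft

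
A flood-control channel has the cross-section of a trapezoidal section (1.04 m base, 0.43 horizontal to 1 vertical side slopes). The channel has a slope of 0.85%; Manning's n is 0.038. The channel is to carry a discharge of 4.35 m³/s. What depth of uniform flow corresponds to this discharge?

y_n = 1.51 m

Manning's equation rearranged: A R^(2/3) = nQ / (1·√S) = 0.038 × 4.35 / (√0.0085) = 1.793.
Trying y = 1.09 m: A R^(2/3) = 1.011 — low.
Trying y = 1.81 m: A R^(2/3) = 2.497 — high.
Trying y = 1.51 m: A R^(2/3) = 1.793 — matches.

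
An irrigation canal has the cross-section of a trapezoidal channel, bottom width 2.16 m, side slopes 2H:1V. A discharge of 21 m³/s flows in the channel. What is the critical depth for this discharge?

At critical depth, Q² T / (g A³) = 1, i.e. A³/T = Q²/g = 21²/9.81 = 44.95.
At y = 0.979 m: A³/T = 10.78 — short.
At y = 1.7 m: A³/T = 94.25 — over.
At y = 1.41 m: A³/T = 44.39 — close enough.

y_c = 1.41 m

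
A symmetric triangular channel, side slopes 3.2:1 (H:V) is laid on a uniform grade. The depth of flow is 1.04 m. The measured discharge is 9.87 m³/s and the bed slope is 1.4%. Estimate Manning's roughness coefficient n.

n = 0.026

For a triangular section with side slope z = 3.2: A = zy² = 3.2×1.04² = 3.461 m²; P = 2y√(1+z²) = 2×1.04×3.353 = 6.973 m.
Hydraulic radius R = A/P = 3.461/6.973 = 0.4963 m.
Rearranging Manning's equation: n = (1/Q) A R^(2/3) S^(1/2) = (1/9.87) × 3.461 × 0.4963^(2/3) × √0.014 = 0.026.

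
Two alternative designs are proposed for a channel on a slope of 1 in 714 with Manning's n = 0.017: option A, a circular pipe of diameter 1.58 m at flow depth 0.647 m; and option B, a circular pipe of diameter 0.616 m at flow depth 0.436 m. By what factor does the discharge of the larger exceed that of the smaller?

Channel A: For a circular section of diameter D = 1.58 m at depth y = 0.647 m, the central angle is θ = 2 arccos(1 − 2y/D) = 2.778 rad. Then A = (D²/8)(θ − sin θ) = 0.7556 m² and P = Dθ/2 = 2.194 m. Hydraulic radius R = A/P = 0.7556/2.194 = 0.3444 m. Q_A = (1/0.017)·0.7556·0.3444^(2/3)·√0.001401 = 0.8173 m³/s.
Channel B: For a circular section of diameter D = 0.616 m at depth y = 0.436 m, the central angle is θ = 2 arccos(1 − 2y/D) = 3.999 rad. Then A = (D²/8)(θ − sin θ) = 0.2255 m² and P = Dθ/2 = 1.232 m. Hydraulic radius R = A/P = 0.2255/1.232 = 0.1831 m. Q_B = (1/0.017)·0.2255·0.1831^(2/3)·√0.001401 = 0.1601 m³/s.
The larger discharge is 0.8173 m³/s and the smaller is 0.1601 m³/s; the ratio is 5.1.

5.1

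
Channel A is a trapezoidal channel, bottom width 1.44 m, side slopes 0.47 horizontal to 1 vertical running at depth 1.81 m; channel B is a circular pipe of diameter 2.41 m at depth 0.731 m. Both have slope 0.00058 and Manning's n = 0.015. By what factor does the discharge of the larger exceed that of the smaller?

5.31

Channel A: With bottom width b = 1.44 m and side slope z = 0.47: A = (b + zy)y = (1.44 + 0.47×1.81)×1.81 = 4.146 m²; P = b + 2y√(1+z²) = 1.44 + 2×1.81×1.105 = 5.44 m. Hydraulic radius R = A/P = 4.146/5.44 = 0.7622 m. Q_A = (1/0.015)·4.146·0.7622^(2/3)·√0.00058 = 5.554 m³/s.
Channel B: For a circular section of diameter D = 2.41 m at depth y = 0.731 m, the central angle is θ = 2 arccos(1 − 2y/D) = 2.333 rad. Then A = (D²/8)(θ − sin θ) = 1.169 m² and P = Dθ/2 = 2.811 m. Hydraulic radius R = A/P = 1.169/2.811 = 0.4157 m. Q_B = (1/0.015)·1.169·0.4157^(2/3)·√0.00058 = 1.045 m³/s.
The larger discharge is 5.554 m³/s and the smaller is 1.045 m³/s; the ratio is 5.31.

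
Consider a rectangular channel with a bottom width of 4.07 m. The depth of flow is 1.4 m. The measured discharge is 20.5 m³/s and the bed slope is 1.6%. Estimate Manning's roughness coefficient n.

n = 0.031

Flow area A = b·y = 4.07 × 1.4 = 5.698 m². Wetted perimeter P = b + 2y = 4.07 + 2×1.4 = 6.87 m.
Hydraulic radius R = A/P = 5.698/6.87 = 0.8294 m.
Rearranging Manning's equation: n = (1/Q) A R^(2/3) S^(1/2) = (1/20.5) × 5.698 × 0.8294^(2/3) × √0.016 = 0.031.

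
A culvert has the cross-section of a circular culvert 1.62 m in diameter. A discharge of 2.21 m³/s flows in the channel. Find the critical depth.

At critical depth, Q² T / (g A³) = 1, i.e. A³/T = Q²/g = 2.21²/9.81 = 0.4979.
At y = 0.652 m: A³/T = 0.2944 — low.
At y = 0.835 m: A³/T = 0.7589 — high.
At y = 0.748 m: A³/T = 0.4984 — close enough.

y_c = 0.748 m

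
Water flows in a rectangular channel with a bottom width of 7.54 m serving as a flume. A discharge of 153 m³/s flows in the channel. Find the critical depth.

For a rectangular channel, critical depth y_c = (q²/g)^(1/3) where q = Q/b = 153/7.54 = 20.29 m²/s.
So y_c = (20.29²/9.81)^(1/3) = 3.48 m.

y_c = 3.48 m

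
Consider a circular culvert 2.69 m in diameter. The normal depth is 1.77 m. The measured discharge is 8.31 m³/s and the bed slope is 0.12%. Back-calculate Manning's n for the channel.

For a circular section of diameter D = 2.69 m at depth y = 1.77 m, the central angle is θ = 2 arccos(1 − 2y/D) = 3.785 rad. Then A = (D²/8)(θ − sin θ) = 3.966 m² and P = Dθ/2 = 5.09 m.
Hydraulic radius R = A/P = 3.966/5.09 = 0.779 m.
Rearranging Manning's equation: n = (1/Q) A R^(2/3) S^(1/2) = (1/8.31) × 3.966 × 0.779^(2/3) × √0.0012 = 0.014.

n = 0.014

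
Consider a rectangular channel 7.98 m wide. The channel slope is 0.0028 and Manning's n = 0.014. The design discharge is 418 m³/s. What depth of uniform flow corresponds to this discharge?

Manning's equation rearranged: A R^(2/3) = nQ / (1·√S) = 0.014 × 418 / (√0.0028) = 110.6.
Trying y = 8 m: A R^(2/3) = 122.6 — high.
Trying y = 6 m: A R^(2/3) = 85.74 — low.
Trying y = 7.35 m: A R^(2/3) = 110.5 — close enough.

y_n = 7.35 m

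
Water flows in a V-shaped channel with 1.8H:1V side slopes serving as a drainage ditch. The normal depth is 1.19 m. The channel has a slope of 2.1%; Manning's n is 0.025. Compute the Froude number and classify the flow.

For a triangular section with side slope z = 1.8: A = zy² = 1.8×1.19² = 2.549 m²; P = 2y√(1+z²) = 2×1.19×2.059 = 4.901 m.
Hydraulic radius R = A/P = 2.549/4.901 = 0.5201 m.
V = (1/n) R^(2/3) √S = (1/0.025) × 0.5201^(2/3) × √0.021 = 3.749 m/s. Hydraulic depth D_h = A/T = 2.549/4.284 = 0.595 m.
Froude number Fr = V/√(g·D_h) = 3.749/√(9.81×0.595) = 1.55, which is greater than 1, so the flow is supercritical.

supercritical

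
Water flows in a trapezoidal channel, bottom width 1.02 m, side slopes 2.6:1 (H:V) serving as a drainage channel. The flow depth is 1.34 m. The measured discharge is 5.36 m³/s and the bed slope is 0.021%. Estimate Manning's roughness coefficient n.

n = 0.013

With bottom width b = 1.02 m and side slope z = 2.6: A = (b + zy)y = (1.02 + 2.6×1.34)×1.34 = 6.035 m²; P = b + 2y√(1+z²) = 1.02 + 2×1.34×2.786 = 8.486 m.
Hydraulic radius R = A/P = 6.035/8.486 = 0.7112 m.
Rearranging Manning's equation: n = (1/Q) A R^(2/3) S^(1/2) = (1/5.36) × 6.035 × 0.7112^(2/3) × √0.00021 = 0.013.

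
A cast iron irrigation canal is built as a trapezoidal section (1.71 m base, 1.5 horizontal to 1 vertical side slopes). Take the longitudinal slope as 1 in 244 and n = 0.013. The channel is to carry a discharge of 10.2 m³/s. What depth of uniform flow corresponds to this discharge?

y_n = 0.95 m

Manning's equation rearranged: A R^(2/3) = nQ / (1·√S) = 0.013 × 10.2 / (√0.004098) = 2.071.
At y = 0.647 m: A R^(2/3) = 0.9865 — short.
At y = 1.07 m: A R^(2/3) = 2.626 — over.
At y = 0.95 m: A R^(2/3) = 2.071 — matches.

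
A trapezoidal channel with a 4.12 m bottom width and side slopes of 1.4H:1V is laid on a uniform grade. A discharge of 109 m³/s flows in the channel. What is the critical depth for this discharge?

At critical depth, Q² T / (g A³) = 1, i.e. A³/T = Q²/g = 109²/9.81 = 1211.
Trying y = 3.22 m: A³/T = 1632 — high.
Trying y = 2.05 m: A³/T = 298.4 — low.
Trying y = 2.98 m: A³/T = 1211 — close enough.

y_c = 2.98 m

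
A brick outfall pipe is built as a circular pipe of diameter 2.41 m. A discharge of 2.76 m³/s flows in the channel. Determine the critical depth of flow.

At critical depth, Q² T / (g A³) = 1, i.e. A³/T = Q²/g = 2.76²/9.81 = 0.7765.
Try y = 0.833 m: A³/T = 1.194 — too large.
Try y = 0.745 m: A³/T = 0.7753 — close enough.

y_c = 0.745 m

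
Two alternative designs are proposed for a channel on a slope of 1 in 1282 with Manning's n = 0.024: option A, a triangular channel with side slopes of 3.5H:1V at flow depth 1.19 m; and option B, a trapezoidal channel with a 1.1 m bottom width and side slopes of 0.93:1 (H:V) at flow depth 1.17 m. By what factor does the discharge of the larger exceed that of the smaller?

Channel A: For a triangular section with side slope z = 3.5: A = zy² = 3.5×1.19² = 4.956 m²; P = 2y√(1+z²) = 2×1.19×3.64 = 8.663 m. Hydraulic radius R = A/P = 4.956/8.663 = 0.5721 m. Q_A = (1/0.024)·4.956·0.5721^(2/3)·√0.00078 = 3.975 m³/s.
Channel B: With bottom width b = 1.1 m and side slope z = 0.93: A = (b + zy)y = (1.1 + 0.93×1.17)×1.17 = 2.56 m²; P = b + 2y√(1+z²) = 1.1 + 2×1.17×1.366 = 4.296 m. Hydraulic radius R = A/P = 2.56/4.296 = 0.596 m. Q_B = (1/0.024)·2.56·0.596^(2/3)·√0.00078 = 2.11 m³/s.
The larger discharge is 3.975 m³/s and the smaller is 2.11 m³/s; the ratio is 1.88.

1.88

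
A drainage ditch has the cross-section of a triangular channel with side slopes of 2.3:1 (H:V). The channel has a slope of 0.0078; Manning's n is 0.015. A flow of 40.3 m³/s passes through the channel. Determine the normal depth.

y_n = 1.83 m

Manning's equation rearranged: A R^(2/3) = nQ / (1·√S) = 0.015 × 40.3 / (√0.0078) = 6.845.
Trying y = 1.3 m: A R^(2/3) = 2.753 — short.
Trying y = 2.2 m: A R^(2/3) = 11.2 — over.
Trying y = 1.83 m: A R^(2/3) = 6.852 — matches.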